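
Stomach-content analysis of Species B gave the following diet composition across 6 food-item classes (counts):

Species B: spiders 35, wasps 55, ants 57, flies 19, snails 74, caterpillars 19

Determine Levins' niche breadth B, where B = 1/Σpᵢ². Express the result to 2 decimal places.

Proportions for Species B (n=259): 35/259=0.1351, 55/259=0.2124, 57/259=0.2201, 19/259=0.0734, 74/259=0.2857, 19/259=0.0734
Σpᵢ² = 0.1351² + 0.2124² + 0.2201² + 0.0734² + 0.2857² + 0.0734² = 0.018252 + 0.045114 + 0.048444 + 0.005388 + 0.081624 + 0.005388 = 0.204210
B = 1 / 0.204210 = 4.8969

4.90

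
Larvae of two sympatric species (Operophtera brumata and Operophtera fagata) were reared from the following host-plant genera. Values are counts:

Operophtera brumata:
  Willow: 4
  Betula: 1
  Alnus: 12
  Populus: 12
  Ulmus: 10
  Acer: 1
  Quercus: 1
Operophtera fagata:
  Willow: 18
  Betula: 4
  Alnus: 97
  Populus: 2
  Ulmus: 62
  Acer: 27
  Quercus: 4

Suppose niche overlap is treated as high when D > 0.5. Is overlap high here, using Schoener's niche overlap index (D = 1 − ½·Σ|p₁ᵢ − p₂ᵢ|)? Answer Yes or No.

Proportions for Operophtera brumata (n=41): 4/41=0.0976, 1/41=0.0244, 12/41=0.2927, 12/41=0.2927, 10/41=0.2439, 1/41=0.0244, 1/41=0.0244
Proportions for Operophtera fagata (n=214): 18/214=0.0841, 4/214=0.0187, 97/214=0.4533, 2/214=0.0093, 62/214=0.2897, 27/214=0.1262, 4/214=0.0187
Σ|p₁ᵢ − p₂ᵢ| = 0.0135 + 0.0057 + 0.1606 + 0.2834 + 0.0458 + 0.1018 + 0.0057 = 0.6165
D = 1 − ½ × 0.6165 = 1 − 0.30825 = 0.69175
D = 0.69175 > 0.5 → Yes.

Yes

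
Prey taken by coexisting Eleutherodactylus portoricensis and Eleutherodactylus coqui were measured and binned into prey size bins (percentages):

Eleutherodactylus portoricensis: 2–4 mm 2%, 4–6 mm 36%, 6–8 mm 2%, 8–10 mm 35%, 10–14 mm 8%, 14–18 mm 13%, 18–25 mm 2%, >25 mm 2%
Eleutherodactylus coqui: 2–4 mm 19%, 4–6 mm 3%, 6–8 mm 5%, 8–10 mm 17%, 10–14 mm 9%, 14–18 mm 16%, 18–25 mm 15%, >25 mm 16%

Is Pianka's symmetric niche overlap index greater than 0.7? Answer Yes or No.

No

Convert percentages to proportions (divide by 100).
Σ p₁ᵢp₂ᵢ = 0.0038 + 0.0108 + 0.0010 + 0.0595 + 0.0072 + 0.0208 + 0.0030 + 0.0032 = 0.1093
Σp_1ᵢ² = 0.02² + 0.36² + 0.02² + 0.35² + 0.08² + 0.13² + 0.02² + 0.02² = 0.0004 + 0.1296 + 0.0004 + 0.1225 + 0.0064 + 0.0169 + 0.0004 + 0.0004 = 0.2770
Σp_2ᵢ² = 0.19² + 0.03² + 0.05² + 0.17² + 0.09² + 0.16² + 0.15² + 0.16² = 0.0361 + 0.0009 + 0.0025 + 0.0289 + 0.0081 + 0.0256 + 0.0225 + 0.0256 = 0.1502
O = 0.1093 / √(0.2770 × 0.1502) = 0.1093 / 0.20397 = 0.5359
O = 0.5359 < 0.7 → No.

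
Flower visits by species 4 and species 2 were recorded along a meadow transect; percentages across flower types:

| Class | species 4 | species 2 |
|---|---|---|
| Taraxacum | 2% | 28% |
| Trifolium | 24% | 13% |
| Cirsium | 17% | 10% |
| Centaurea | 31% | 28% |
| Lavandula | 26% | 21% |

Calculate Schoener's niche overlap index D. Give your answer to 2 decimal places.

Convert percentages to proportions (divide by 100).
Σ|p₁ᵢ − p₂ᵢ| = 0.26 + 0.11 + 0.07 + 0.03 + 0.05 = 0.52
D = 1 − ½ × 0.52 = 1 − 0.260 = 0.7400

0.74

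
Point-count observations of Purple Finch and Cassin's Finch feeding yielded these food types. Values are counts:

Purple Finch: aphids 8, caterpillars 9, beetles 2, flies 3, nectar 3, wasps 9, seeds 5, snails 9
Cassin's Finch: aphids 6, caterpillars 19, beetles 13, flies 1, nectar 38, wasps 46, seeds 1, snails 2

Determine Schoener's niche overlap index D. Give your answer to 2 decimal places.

0.52

Proportions for Purple Finch (n=48): 8/48=0.1667, 9/48=0.1875, 2/48=0.0417, 3/48=0.0625, 3/48=0.0625, 9/48=0.1875, 5/48=0.1042, 9/48=0.1875
Proportions for Cassin's Finch (n=126): 6/126=0.0476, 19/126=0.1508, 13/126=0.1032, 1/126=0.0079, 38/126=0.3016, 46/126=0.3651, 1/126=0.0079, 2/126=0.0159
Σ|p₁ᵢ − p₂ᵢ| = 0.1191 + 0.0367 + 0.0615 + 0.0546 + 0.2391 + 0.1776 + 0.0963 + 0.1716 = 0.9565
D = 1 − ½ × 0.9565 = 1 − 0.47825 = 0.52175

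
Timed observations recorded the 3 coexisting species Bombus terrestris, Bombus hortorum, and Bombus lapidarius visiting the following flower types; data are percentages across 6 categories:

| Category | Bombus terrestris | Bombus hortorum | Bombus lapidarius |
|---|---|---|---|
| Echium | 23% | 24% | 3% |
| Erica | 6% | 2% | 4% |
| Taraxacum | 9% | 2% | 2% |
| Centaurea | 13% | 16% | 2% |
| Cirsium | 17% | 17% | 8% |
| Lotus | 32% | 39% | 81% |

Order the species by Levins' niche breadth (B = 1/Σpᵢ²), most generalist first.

Bombus terrestris > Bombus hortorum > Bombus lapidarius

Convert percentages to proportions (divide by 100).
Σp_terrᵢ² = 0.23² + 0.06² + 0.09² + 0.13² + 0.17² + 0.32² = 0.0529 + 0.0036 + 0.0081 + 0.0169 + 0.0289 + 0.1024 = 0.2128
B_terr = 1 / 0.2128 = 4.6992
Σp_hortᵢ² = 0.24² + 0.02² + 0.02² + 0.16² + 0.17² + 0.39² = 0.0576 + 0.0004 + 0.0004 + 0.0256 + 0.0289 + 0.1521 = 0.2650
B_hort = 1 / 0.2650 = 3.7736
Σp_lapiᵢ² = 0.03² + 0.04² + 0.02² + 0.02² + 0.08² + 0.81² = 0.0009 + 0.0016 + 0.0004 + 0.0004 + 0.0064 + 0.6561 = 0.6658
B_lapi = 1 / 0.6658 = 1.5020
Ranking by B (broadest → narrowest): Bombus terrestris (4.70) > Bombus hortorum (3.77) > Bombus lapidarius (1.50)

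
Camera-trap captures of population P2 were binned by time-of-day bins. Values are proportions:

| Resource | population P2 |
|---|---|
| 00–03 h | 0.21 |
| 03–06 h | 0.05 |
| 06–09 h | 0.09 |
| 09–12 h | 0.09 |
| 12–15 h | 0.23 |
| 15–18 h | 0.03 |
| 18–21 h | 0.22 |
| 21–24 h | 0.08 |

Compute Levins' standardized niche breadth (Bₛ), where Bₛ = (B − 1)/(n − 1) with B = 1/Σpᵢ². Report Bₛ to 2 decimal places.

Σpᵢ² = 0.21² + 0.05² + 0.09² + 0.09² + 0.23² + 0.03² + 0.22² + 0.08² = 0.0441 + 0.0025 + 0.0081 + 0.0081 + 0.0529 + 0.0009 + 0.0484 + 0.0064 = 0.1714
B = 1 / 0.1714 = 5.8343
Bₛ = (B − 1)/(n − 1) = (5.8343 − 1)/(8 − 1) = 4.8343/7 = 0.6906

0.69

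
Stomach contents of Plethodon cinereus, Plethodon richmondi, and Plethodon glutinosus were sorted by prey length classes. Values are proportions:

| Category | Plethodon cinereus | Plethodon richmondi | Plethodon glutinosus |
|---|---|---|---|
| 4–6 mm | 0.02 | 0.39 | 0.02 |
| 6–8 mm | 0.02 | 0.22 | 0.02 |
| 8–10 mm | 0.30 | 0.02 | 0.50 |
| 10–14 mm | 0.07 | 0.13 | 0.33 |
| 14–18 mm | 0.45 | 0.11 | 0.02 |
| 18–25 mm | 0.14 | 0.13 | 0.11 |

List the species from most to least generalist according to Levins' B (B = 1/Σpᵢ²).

Σp_cineᵢ² = 0.02² + 0.02² + 0.30² + 0.07² + 0.45² + 0.14² = 0.0004 + 0.0004 + 0.0900 + 0.0049 + 0.2025 + 0.0196 = 0.3178
B_cine = 1 / 0.3178 = 3.1466
Σp_richᵢ² = 0.39² + 0.22² + 0.02² + 0.13² + 0.11² + 0.13² = 0.1521 + 0.0484 + 0.0004 + 0.0169 + 0.0121 + 0.0169 = 0.2468
B_rich = 1 / 0.2468 = 4.0519
Σp_glutᵢ² = 0.02² + 0.02² + 0.50² + 0.33² + 0.02² + 0.11² = 0.0004 + 0.0004 + 0.2500 + 0.1089 + 0.0004 + 0.0121 = 0.3722
B_glut = 1 / 0.3722 = 2.6867
Ranking by B (broadest → narrowest): Plethodon richmondi (4.05) > Plethodon cinereus (3.15) > Plethodon glutinosus (2.69)

Plethodon richmondi > Plethodon cinereus > Plethodon glutinosus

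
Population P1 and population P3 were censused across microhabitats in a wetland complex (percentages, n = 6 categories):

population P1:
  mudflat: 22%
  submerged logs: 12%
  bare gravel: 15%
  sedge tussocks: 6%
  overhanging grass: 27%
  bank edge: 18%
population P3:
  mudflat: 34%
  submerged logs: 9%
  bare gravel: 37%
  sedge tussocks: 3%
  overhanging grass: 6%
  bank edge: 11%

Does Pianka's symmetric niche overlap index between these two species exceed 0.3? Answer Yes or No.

Yes

Convert percentages to proportions (divide by 100).
Σ p₁ᵢp₂ᵢ = 0.0748 + 0.0108 + 0.0555 + 0.0018 + 0.0162 + 0.0198 = 0.1789
Σp_1ᵢ² = 0.22² + 0.12² + 0.15² + 0.06² + 0.27² + 0.18² = 0.0484 + 0.0144 + 0.0225 + 0.0036 + 0.0729 + 0.0324 = 0.1942
Σp_2ᵢ² = 0.34² + 0.09² + 0.37² + 0.03² + 0.06² + 0.11² = 0.1156 + 0.0081 + 0.1369 + 0.0009 + 0.0036 + 0.0121 = 0.2772
O = 0.1789 / √(0.1942 × 0.2772) = 0.1789 / 0.23202 = 0.7711
O = 0.7711 > 0.3 → Yes.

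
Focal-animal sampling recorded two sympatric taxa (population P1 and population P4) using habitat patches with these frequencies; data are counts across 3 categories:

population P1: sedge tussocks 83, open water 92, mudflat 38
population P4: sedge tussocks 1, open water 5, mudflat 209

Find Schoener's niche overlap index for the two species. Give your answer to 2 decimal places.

Proportions for population P1 (n=213): 83/213=0.3897, 92/213=0.4319, 38/213=0.1784
Proportions for population P4 (n=215): 1/215=0.0047, 5/215=0.0233, 209/215=0.9721
Σ|p₁ᵢ − p₂ᵢ| = 0.3850 + 0.4086 + 0.7937 = 1.5873
D = 1 − ½ × 1.5873 = 1 − 0.79365 = 0.20635

0.21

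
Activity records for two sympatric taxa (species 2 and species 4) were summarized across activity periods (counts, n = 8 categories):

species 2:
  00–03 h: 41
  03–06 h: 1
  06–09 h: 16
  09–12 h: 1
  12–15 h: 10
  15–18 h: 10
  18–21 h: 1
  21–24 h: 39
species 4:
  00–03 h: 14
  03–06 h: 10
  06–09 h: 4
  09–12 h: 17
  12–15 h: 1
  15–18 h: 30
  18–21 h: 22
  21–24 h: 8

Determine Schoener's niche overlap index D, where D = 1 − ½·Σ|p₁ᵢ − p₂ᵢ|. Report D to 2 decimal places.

0.36

Proportions for species 2 (n=119): 41/119=0.3445, 1/119=0.0084, 16/119=0.1345, 1/119=0.0084, 10/119=0.0840, 10/119=0.0840, 1/119=0.0084, 39/119=0.3277
Proportions for species 4 (n=106): 14/106=0.1321, 10/106=0.0943, 4/106=0.0377, 17/106=0.1604, 1/106=0.0094, 30/106=0.2830, 22/106=0.2075, 8/106=0.0755
Σ|p₁ᵢ − p₂ᵢ| = 0.2124 + 0.0859 + 0.0968 + 0.1520 + 0.0746 + 0.1990 + 0.1991 + 0.2522 = 1.2720
D = 1 − ½ × 1.2720 = 1 − 0.63600 = 0.36400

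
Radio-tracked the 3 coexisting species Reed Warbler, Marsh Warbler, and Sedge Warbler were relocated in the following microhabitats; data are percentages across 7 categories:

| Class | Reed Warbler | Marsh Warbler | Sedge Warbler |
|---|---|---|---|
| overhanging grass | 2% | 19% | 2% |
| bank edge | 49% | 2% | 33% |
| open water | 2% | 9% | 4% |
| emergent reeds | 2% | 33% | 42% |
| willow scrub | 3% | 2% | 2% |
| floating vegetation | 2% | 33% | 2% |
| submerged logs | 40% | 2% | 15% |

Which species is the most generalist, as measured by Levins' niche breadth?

Convert percentages to proportions (divide by 100).
Σp_Reedᵢ² = 0.02² + 0.49² + 0.02² + 0.02² + 0.03² + 0.02² + 0.40² = 0.0004 + 0.2401 + 0.0004 + 0.0004 + 0.0009 + 0.0004 + 0.1600 = 0.4026
B_Reed = 1 / 0.4026 = 2.4839
Σp_Marsᵢ² = 0.19² + 0.02² + 0.09² + 0.33² + 0.02² + 0.33² + 0.02² = 0.0361 + 0.0004 + 0.0081 + 0.1089 + 0.0004 + 0.1089 + 0.0004 = 0.2632
B_Mars = 1 / 0.2632 = 3.7994
Σp_Sedgᵢ² = 0.02² + 0.33² + 0.04² + 0.42² + 0.02² + 0.02² + 0.15² = 0.0004 + 0.1089 + 0.0016 + 0.1764 + 0.0004 + 0.0004 + 0.0225 = 0.3106
B_Sedg = 1 / 0.3106 = 3.2196
Highest B → broadest niche (most generalist): Marsh Warbler (B = 3.80).

Marsh Warbler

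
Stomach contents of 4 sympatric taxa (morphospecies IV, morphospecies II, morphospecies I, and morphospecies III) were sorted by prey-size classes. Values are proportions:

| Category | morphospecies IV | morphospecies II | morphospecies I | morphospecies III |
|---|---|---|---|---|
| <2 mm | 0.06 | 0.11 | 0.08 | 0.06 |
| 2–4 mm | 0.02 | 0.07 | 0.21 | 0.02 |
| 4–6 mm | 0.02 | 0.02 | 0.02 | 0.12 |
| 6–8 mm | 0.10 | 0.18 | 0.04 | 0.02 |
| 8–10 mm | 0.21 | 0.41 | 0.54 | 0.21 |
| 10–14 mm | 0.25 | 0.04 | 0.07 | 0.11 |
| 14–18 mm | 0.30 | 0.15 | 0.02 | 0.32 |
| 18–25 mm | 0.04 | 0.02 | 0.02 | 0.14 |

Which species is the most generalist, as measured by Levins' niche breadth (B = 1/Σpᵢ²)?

morphospecies III

Σp_IVᵢ² = 0.06² + 0.02² + 0.02² + 0.10² + 0.21² + 0.25² + 0.30² + 0.04² = 0.0036 + 0.0004 + 0.0004 + 0.0100 + 0.0441 + 0.0625 + 0.0900 + 0.0016 = 0.2126
B_IV = 1 / 0.2126 = 4.7037
Σp_IIᵢ² = 0.11² + 0.07² + 0.02² + 0.18² + 0.41² + 0.04² + 0.15² + 0.02² = 0.0121 + 0.0049 + 0.0004 + 0.0324 + 0.1681 + 0.0016 + 0.0225 + 0.0004 = 0.2424
B_II = 1 / 0.2424 = 4.1254
Σp_Iᵢ² = 0.08² + 0.21² + 0.02² + 0.04² + 0.54² + 0.07² + 0.02² + 0.02² = 0.0064 + 0.0441 + 0.0004 + 0.0016 + 0.2916 + 0.0049 + 0.0004 + 0.0004 = 0.3498
B_I = 1 / 0.3498 = 2.8588
Σp_IIIᵢ² = 0.06² + 0.02² + 0.12² + 0.02² + 0.21² + 0.11² + 0.32² + 0.14² = 0.0036 + 0.0004 + 0.0144 + 0.0004 + 0.0441 + 0.0121 + 0.1024 + 0.0196 = 0.1970
B_III = 1 / 0.1970 = 5.0761
Highest B → broadest niche (most generalist): morphospecies III (B = 5.08).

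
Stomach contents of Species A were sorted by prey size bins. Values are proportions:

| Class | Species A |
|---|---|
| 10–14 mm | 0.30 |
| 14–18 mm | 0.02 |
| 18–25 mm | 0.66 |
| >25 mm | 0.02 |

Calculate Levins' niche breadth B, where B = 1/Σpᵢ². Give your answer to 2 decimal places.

1.90

Σpᵢ² = 0.30² + 0.02² + 0.66² + 0.02² = 0.0900 + 0.0004 + 0.4356 + 0.0004 = 0.5264
B = 1 / 0.5264 = 1.8997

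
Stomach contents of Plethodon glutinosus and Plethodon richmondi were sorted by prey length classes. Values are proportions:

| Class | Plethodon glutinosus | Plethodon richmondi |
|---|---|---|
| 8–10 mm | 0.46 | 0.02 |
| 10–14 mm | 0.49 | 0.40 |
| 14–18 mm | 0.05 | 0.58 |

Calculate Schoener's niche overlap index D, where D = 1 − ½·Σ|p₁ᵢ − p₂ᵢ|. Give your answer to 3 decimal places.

0.470

Σ|p₁ᵢ − p₂ᵢ| = 0.44 + 0.09 + 0.53 = 1.06
D = 1 − ½ × 1.06 = 1 − 0.530 = 0.47000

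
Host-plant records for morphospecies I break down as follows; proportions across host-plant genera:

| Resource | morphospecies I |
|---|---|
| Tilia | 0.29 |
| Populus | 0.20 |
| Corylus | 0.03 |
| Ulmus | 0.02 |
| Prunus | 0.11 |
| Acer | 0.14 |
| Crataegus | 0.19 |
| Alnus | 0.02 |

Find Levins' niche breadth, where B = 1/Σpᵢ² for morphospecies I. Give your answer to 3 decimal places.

5.165

Σpᵢ² = 0.29² + 0.20² + 0.03² + 0.02² + 0.11² + 0.14² + 0.19² + 0.02² = 0.0841 + 0.0400 + 0.0009 + 0.0004 + 0.0121 + 0.0196 + 0.0361 + 0.0004 = 0.1936
B = 1 / 0.1936 = 5.16529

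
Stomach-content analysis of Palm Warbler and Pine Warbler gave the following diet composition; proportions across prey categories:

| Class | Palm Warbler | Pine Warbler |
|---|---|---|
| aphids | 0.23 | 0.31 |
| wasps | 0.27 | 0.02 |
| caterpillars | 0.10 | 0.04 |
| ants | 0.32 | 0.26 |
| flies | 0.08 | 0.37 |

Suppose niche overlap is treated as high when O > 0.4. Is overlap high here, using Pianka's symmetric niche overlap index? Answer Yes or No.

Yes

Σ p₁ᵢp₂ᵢ = 0.0713 + 0.0054 + 0.0040 + 0.0832 + 0.0296 = 0.1935
Σp_1ᵢ² = 0.23² + 0.27² + 0.10² + 0.32² + 0.08² = 0.0529 + 0.0729 + 0.0100 + 0.1024 + 0.0064 = 0.2446
Σp_2ᵢ² = 0.31² + 0.02² + 0.04² + 0.26² + 0.37² = 0.0961 + 0.0004 + 0.0016 + 0.0676 + 0.1369 = 0.3026
O = 0.1935 / √(0.2446 × 0.3026) = 0.1935 / 0.27206 = 0.7112
O = 0.7112 > 0.4 → Yes.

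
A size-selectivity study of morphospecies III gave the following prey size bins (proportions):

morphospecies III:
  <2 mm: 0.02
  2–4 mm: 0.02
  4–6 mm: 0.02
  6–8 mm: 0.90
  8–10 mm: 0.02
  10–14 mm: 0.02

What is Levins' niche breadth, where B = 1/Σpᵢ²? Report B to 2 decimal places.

Σpᵢ² = 0.02² + 0.02² + 0.02² + 0.90² + 0.02² + 0.02² = 0.0004 + 0.0004 + 0.0004 + 0.8100 + 0.0004 + 0.0004 = 0.8120
B = 1 / 0.8120 = 1.2315

1.23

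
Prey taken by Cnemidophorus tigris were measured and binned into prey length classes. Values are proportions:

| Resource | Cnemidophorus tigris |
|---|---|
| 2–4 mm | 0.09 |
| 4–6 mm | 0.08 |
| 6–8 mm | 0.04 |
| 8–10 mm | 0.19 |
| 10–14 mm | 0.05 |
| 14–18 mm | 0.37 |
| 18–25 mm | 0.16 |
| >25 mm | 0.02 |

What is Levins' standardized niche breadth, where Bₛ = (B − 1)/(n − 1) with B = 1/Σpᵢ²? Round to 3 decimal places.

0.514

Σpᵢ² = 0.09² + 0.08² + 0.04² + 0.19² + 0.05² + 0.37² + 0.16² + 0.02² = 0.0081 + 0.0064 + 0.0016 + 0.0361 + 0.0025 + 0.1369 + 0.0256 + 0.0004 = 0.2176
B = 1 / 0.2176 = 4.59559
Bₛ = (B − 1)/(n − 1) = (4.59559 − 1)/(8 − 1) = 3.59559/7 = 0.51366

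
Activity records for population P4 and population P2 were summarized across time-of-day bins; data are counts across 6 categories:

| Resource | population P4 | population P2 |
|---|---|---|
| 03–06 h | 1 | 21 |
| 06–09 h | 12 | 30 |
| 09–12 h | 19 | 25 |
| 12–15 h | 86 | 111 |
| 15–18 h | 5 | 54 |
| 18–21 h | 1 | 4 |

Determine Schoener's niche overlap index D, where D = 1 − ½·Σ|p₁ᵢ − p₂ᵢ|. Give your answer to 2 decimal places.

Proportions for population P4 (n=124): 1/124=0.0081, 12/124=0.0968, 19/124=0.1532, 86/124=0.6935, 5/124=0.0403, 1/124=0.0081
Proportions for population P2 (n=245): 21/245=0.0857, 30/245=0.1224, 25/245=0.1020, 111/245=0.4531, 54/245=0.2204, 4/245=0.0163
Σ|p₁ᵢ − p₂ᵢ| = 0.0776 + 0.0256 + 0.0512 + 0.2404 + 0.1801 + 0.0082 = 0.5831
D = 1 − ½ × 0.5831 = 1 − 0.29155 = 0.70845

0.71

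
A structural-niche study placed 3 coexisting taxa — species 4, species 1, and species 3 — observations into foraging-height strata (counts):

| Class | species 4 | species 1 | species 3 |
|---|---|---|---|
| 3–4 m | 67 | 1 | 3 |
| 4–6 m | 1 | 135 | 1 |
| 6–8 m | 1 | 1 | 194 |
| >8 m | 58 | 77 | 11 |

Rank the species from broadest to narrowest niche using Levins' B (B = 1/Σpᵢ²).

Proportions for species 4 (n=127): 67/127=0.5276, 1/127=0.0079, 1/127=0.0079, 58/127=0.4567
Proportions for species 1 (n=214): 1/214=0.0047, 135/214=0.6308, 1/214=0.0047, 77/214=0.3598
Proportions for species 3 (n=209): 3/209=0.0144, 1/209=0.0048, 194/209=0.9282, 11/209=0.0526
Σp_4ᵢ² = 0.5276² + 0.0079² + 0.0079² + 0.4567² = 0.278362 + 0.000062 + 0.000062 + 0.208575 = 0.487061
B_4 = 1 / 0.487061 = 2.0531
Σp_1ᵢ² = 0.0047² + 0.6308² + 0.0047² + 0.3598² = 0.000022 + 0.397909 + 0.000022 + 0.129456 = 0.527409
B_1 = 1 / 0.527409 = 1.8961
Σp_3ᵢ² = 0.0144² + 0.0048² + 0.9282² + 0.0526² = 0.000207 + 0.000023 + 0.861555 + 0.002767 = 0.864552
B_3 = 1 / 0.864552 = 1.1567
Ranking by B (broadest → narrowest): species 4 (2.05) > species 1 (1.90) > species 3 (1.16)

species 4 > species 1 > species 3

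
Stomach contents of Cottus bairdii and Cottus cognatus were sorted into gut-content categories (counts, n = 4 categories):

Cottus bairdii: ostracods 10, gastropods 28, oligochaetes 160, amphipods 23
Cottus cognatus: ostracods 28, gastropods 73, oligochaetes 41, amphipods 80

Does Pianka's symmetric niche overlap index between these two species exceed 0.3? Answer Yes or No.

Proportions for Cottus bairdii (n=221): 10/221=0.0452, 28/221=0.1267, 160/221=0.7240, 23/221=0.1041
Proportions for Cottus cognatus (n=222): 28/222=0.1261, 73/222=0.3288, 41/222=0.1847, 80/222=0.3604
Σ p₁ᵢp₂ᵢ = 0.005700 + 0.041659 + 0.133723 + 0.037518 = 0.218600
Σp_1ᵢ² = 0.0452² + 0.1267² + 0.7240² + 0.1041² = 0.002043 + 0.016053 + 0.524176 + 0.010837 = 0.553109
Σp_2ᵢ² = 0.1261² + 0.3288² + 0.1847² + 0.3604² = 0.015901 + 0.108109 + 0.034114 + 0.129888 = 0.288012
O = 0.218600 / √(0.553109 × 0.288012) = 0.218600 / 0.3991266 = 0.5477
O = 0.5477 > 0.3 → Yes.

Yes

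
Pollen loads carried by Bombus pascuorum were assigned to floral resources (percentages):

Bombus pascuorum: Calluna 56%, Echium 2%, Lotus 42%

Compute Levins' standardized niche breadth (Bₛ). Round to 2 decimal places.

0.52

Convert percentages to proportions (divide by 100).
Σpᵢ² = 0.56² + 0.02² + 0.42² = 0.3136 + 0.0004 + 0.1764 = 0.4904
B = 1 / 0.4904 = 2.0392
Bₛ = (B − 1)/(n − 1) = (2.0392 − 1)/(3 − 1) = 1.0392/2 = 0.5196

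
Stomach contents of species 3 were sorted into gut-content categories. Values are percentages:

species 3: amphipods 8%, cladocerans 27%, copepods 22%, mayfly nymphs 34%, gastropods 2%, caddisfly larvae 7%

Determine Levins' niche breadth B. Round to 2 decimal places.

4.02

Convert percentages to proportions (divide by 100).
Σpᵢ² = 0.08² + 0.27² + 0.22² + 0.34² + 0.02² + 0.07² = 0.0064 + 0.0729 + 0.0484 + 0.1156 + 0.0004 + 0.0049 = 0.2486
B = 1 / 0.2486 = 4.0225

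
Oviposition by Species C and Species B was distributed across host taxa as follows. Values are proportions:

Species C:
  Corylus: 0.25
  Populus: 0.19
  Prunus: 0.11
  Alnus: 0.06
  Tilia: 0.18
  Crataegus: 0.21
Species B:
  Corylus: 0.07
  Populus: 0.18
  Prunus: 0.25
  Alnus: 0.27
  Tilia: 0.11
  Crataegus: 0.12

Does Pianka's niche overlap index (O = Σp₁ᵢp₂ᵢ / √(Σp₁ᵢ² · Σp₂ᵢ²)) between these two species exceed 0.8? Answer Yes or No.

No

Σ p₁ᵢp₂ᵢ = 0.0175 + 0.0342 + 0.0275 + 0.0162 + 0.0198 + 0.0252 = 0.1404
Σp_1ᵢ² = 0.25² + 0.19² + 0.11² + 0.06² + 0.18² + 0.21² = 0.0625 + 0.0361 + 0.0121 + 0.0036 + 0.0324 + 0.0441 = 0.1908
Σp_2ᵢ² = 0.07² + 0.18² + 0.25² + 0.27² + 0.11² + 0.12² = 0.0049 + 0.0324 + 0.0625 + 0.0729 + 0.0121 + 0.0144 = 0.1992
O = 0.1404 / √(0.1908 × 0.1992) = 0.1404 / 0.19495 = 0.7202
O = 0.7202 < 0.8 → No.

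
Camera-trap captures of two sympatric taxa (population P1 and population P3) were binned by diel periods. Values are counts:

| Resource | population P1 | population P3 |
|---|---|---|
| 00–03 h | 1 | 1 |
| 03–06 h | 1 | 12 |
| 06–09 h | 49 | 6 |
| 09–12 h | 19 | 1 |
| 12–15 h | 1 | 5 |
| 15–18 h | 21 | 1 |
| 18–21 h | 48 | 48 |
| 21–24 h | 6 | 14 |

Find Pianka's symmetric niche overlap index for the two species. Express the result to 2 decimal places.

0.71

Proportions for population P1 (n=146): 1/146=0.0068, 1/146=0.0068, 49/146=0.3356, 19/146=0.1301, 1/146=0.0068, 21/146=0.1438, 48/146=0.3288, 6/146=0.0411
Proportions for population P3 (n=88): 1/88=0.0114, 12/88=0.1364, 6/88=0.0682, 1/88=0.0114, 5/88=0.0568, 1/88=0.0114, 48/88=0.5455, 14/88=0.1591
Σ p₁ᵢp₂ᵢ = 0.000078 + 0.000928 + 0.022888 + 0.001483 + 0.000386 + 0.001639 + 0.179360 + 0.006539 = 0.213301
Σp_1ᵢ² = 0.0068² + 0.0068² + 0.3356² + 0.1301² + 0.0068² + 0.1438² + 0.3288² + 0.0411² = 0.000046 + 0.000046 + 0.112627 + 0.016926 + 0.000046 + 0.020678 + 0.108109 + 0.001689 = 0.260167
Σp_2ᵢ² = 0.0114² + 0.1364² + 0.0682² + 0.0114² + 0.0568² + 0.0114² + 0.5455² + 0.1591² = 0.000130 + 0.018605 + 0.004651 + 0.000130 + 0.003226 + 0.000130 + 0.297570 + 0.025313 = 0.349755
O = 0.213301 / √(0.260167 × 0.349755) = 0.213301 / 0.3016533 = 0.7071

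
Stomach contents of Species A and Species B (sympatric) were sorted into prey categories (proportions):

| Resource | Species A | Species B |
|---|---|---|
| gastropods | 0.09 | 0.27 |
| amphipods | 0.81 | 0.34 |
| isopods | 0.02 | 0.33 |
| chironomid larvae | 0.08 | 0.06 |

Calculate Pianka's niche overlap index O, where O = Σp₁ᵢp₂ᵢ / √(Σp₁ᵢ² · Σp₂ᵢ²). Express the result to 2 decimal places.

0.69

Σ p₁ᵢp₂ᵢ = 0.0243 + 0.2754 + 0.0066 + 0.0048 = 0.3111
Σp_1ᵢ² = 0.09² + 0.81² + 0.02² + 0.08² = 0.0081 + 0.6561 + 0.0004 + 0.0064 = 0.6710
Σp_2ᵢ² = 0.27² + 0.34² + 0.33² + 0.06² = 0.0729 + 0.1156 + 0.1089 + 0.0036 = 0.3010
O = 0.3111 / √(0.6710 × 0.3010) = 0.3111 / 0.44941 = 0.6922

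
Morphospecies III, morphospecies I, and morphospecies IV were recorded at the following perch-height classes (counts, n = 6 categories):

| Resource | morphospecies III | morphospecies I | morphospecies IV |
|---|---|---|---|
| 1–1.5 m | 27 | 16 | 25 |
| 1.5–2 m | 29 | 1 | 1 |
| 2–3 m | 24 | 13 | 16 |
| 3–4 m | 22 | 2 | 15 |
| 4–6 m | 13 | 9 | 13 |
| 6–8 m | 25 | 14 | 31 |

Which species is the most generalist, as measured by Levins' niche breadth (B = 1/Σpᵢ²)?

Proportions for morphospecies III (n=140): 27/140=0.1929, 29/140=0.2071, 24/140=0.1714, 22/140=0.1571, 13/140=0.0929, 25/140=0.1786
Proportions for morphospecies I (n=55): 16/55=0.2909, 1/55=0.0182, 13/55=0.2364, 2/55=0.0364, 9/55=0.1636, 14/55=0.2545
Proportions for morphospecies IV (n=101): 25/101=0.2475, 1/101=0.0099, 16/101=0.1584, 15/101=0.1485, 13/101=0.1287, 31/101=0.3069
Σp_IIIᵢ² = 0.1929² + 0.2071² + 0.1714² + 0.1571² + 0.0929² + 0.1786² = 0.037210 + 0.042890 + 0.029378 + 0.024680 + 0.008630 + 0.031898 = 0.174686
B_III = 1 / 0.174686 = 5.7246
Σp_Iᵢ² = 0.2909² + 0.0182² + 0.2364² + 0.0364² + 0.1636² + 0.2545² = 0.084623 + 0.000331 + 0.055885 + 0.001325 + 0.026765 + 0.064770 = 0.233699
B_I = 1 / 0.233699 = 4.2790
Σp_IVᵢ² = 0.2475² + 0.0099² + 0.1584² + 0.1485² + 0.1287² + 0.3069² = 0.061256 + 0.000098 + 0.025091 + 0.022052 + 0.016564 + 0.094188 = 0.219249
B_IV = 1 / 0.219249 = 4.5610
Highest B → broadest niche (most generalist): morphospecies III (B = 5.72).

morphospecies III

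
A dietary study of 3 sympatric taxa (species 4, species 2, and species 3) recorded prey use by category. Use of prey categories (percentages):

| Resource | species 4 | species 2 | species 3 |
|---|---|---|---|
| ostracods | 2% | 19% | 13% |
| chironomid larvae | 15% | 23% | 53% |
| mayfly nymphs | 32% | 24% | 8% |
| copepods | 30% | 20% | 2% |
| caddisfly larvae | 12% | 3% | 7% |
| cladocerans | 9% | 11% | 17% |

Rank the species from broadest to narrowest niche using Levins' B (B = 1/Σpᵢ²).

Convert percentages to proportions (divide by 100).
Σp_4ᵢ² = 0.02² + 0.15² + 0.32² + 0.30² + 0.12² + 0.09² = 0.0004 + 0.0225 + 0.1024 + 0.0900 + 0.0144 + 0.0081 = 0.2378
B_4 = 1 / 0.2378 = 4.2052
Σp_2ᵢ² = 0.19² + 0.23² + 0.24² + 0.20² + 0.03² + 0.11² = 0.0361 + 0.0529 + 0.0576 + 0.0400 + 0.0009 + 0.0121 = 0.1996
B_2 = 1 / 0.1996 = 5.0100
Σp_3ᵢ² = 0.13² + 0.53² + 0.08² + 0.02² + 0.07² + 0.17² = 0.0169 + 0.2809 + 0.0064 + 0.0004 + 0.0049 + 0.0289 = 0.3384
B_3 = 1 / 0.3384 = 2.9551
Ranking by B (broadest → narrowest): species 2 (5.01) > species 4 (4.21) > species 3 (2.96)

species 2 > species 4 > species 3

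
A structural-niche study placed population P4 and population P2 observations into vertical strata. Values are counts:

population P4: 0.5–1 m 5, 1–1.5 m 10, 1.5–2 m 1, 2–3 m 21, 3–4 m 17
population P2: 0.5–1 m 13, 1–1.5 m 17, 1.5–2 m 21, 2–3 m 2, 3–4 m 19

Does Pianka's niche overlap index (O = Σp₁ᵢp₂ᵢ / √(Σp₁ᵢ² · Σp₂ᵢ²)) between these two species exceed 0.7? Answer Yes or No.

Proportions for population P4 (n=54): 5/54=0.0926, 10/54=0.1852, 1/54=0.0185, 21/54=0.3889, 17/54=0.3148
Proportions for population P2 (n=72): 13/72=0.1806, 17/72=0.2361, 21/72=0.2917, 2/72=0.0278, 19/72=0.2639
Σ p₁ᵢp₂ᵢ = 0.016724 + 0.043726 + 0.005396 + 0.010811 + 0.083076 = 0.159733
Σp_1ᵢ² = 0.0926² + 0.1852² + 0.0185² + 0.3889² + 0.3148² = 0.008575 + 0.034299 + 0.000342 + 0.151243 + 0.099099 = 0.293558
Σp_2ᵢ² = 0.1806² + 0.2361² + 0.2917² + 0.0278² + 0.2639² = 0.032616 + 0.055743 + 0.085089 + 0.000773 + 0.069643 = 0.243864
O = 0.159733 / √(0.293558 × 0.243864) = 0.159733 / 0.2675598 = 0.5970
O = 0.5970 < 0.7 → No.

No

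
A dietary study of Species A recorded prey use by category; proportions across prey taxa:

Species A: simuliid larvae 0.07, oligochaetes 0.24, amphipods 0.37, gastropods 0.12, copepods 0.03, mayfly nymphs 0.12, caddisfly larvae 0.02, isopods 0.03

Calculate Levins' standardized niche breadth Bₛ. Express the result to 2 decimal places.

Σpᵢ² = 0.07² + 0.24² + 0.37² + 0.12² + 0.03² + 0.12² + 0.02² + 0.03² = 0.0049 + 0.0576 + 0.1369 + 0.0144 + 0.0009 + 0.0144 + 0.0004 + 0.0009 = 0.2304
B = 1 / 0.2304 = 4.3403
Bₛ = (B − 1)/(n − 1) = (4.3403 − 1)/(8 − 1) = 3.3403/7 = 0.4772

0.48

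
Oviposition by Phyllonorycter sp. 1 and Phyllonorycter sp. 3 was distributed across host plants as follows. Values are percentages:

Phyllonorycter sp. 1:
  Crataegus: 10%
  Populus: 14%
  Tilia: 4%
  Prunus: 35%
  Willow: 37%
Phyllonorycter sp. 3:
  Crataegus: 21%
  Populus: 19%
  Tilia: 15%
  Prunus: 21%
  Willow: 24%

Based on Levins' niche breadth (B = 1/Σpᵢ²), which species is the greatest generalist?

Convert percentages to proportions (divide by 100).
Σp_1ᵢ² = 0.10² + 0.14² + 0.04² + 0.35² + 0.37² = 0.0100 + 0.0196 + 0.0016 + 0.1225 + 0.1369 = 0.2906
B_1 = 1 / 0.2906 = 3.4412
Σp_3ᵢ² = 0.21² + 0.19² + 0.15² + 0.21² + 0.24² = 0.0441 + 0.0361 + 0.0225 + 0.0441 + 0.0576 = 0.2044
B_3 = 1 / 0.2044 = 4.8924
Highest B → broadest niche (most generalist): Phyllonorycter sp. 3 (B = 4.89).

Phyllonorycter sp. 3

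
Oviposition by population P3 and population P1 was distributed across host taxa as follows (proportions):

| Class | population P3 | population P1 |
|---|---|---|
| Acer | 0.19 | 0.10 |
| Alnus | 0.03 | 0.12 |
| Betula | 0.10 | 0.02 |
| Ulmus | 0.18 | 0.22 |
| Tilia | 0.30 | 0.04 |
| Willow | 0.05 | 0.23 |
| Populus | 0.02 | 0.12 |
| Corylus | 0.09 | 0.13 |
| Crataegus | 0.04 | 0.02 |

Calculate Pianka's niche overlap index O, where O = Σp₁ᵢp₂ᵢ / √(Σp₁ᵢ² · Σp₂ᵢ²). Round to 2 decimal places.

Σ p₁ᵢp₂ᵢ = 0.0190 + 0.0036 + 0.0020 + 0.0396 + 0.0120 + 0.0115 + 0.0024 + 0.0117 + 0.0008 = 0.1026
Σp_1ᵢ² = 0.19² + 0.03² + 0.10² + 0.18² + 0.30² + 0.05² + 0.02² + 0.09² + 0.04² = 0.0361 + 0.0009 + 0.0100 + 0.0324 + 0.0900 + 0.0025 + 0.0004 + 0.0081 + 0.0016 = 0.1820
Σp_2ᵢ² = 0.10² + 0.12² + 0.02² + 0.22² + 0.04² + 0.23² + 0.12² + 0.13² + 0.02² = 0.0100 + 0.0144 + 0.0004 + 0.0484 + 0.0016 + 0.0529 + 0.0144 + 0.0169 + 0.0004 = 0.1594
O = 0.1026 / √(0.1820 × 0.1594) = 0.1026 / 0.17033 = 0.6024

0.60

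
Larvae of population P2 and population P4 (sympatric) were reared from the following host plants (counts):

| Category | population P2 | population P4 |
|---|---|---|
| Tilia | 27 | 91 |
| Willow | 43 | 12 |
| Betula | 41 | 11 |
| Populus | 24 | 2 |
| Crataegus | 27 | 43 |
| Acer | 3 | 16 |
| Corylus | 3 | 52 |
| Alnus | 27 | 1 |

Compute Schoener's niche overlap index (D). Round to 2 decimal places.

Proportions for population P2 (n=195): 27/195=0.1385, 43/195=0.2205, 41/195=0.2103, 24/195=0.1231, 27/195=0.1385, 3/195=0.0154, 3/195=0.0154, 27/195=0.1385
Proportions for population P4 (n=228): 91/228=0.3991, 12/228=0.0526, 11/228=0.0482, 2/228=0.0088, 43/228=0.1886, 16/228=0.0702, 52/228=0.2281, 1/228=0.0044
Σ|p₁ᵢ − p₂ᵢ| = 0.2606 + 0.1679 + 0.1621 + 0.1143 + 0.0501 + 0.0548 + 0.2127 + 0.1341 = 1.1566
D = 1 − ½ × 1.1566 = 1 − 0.57830 = 0.42170

0.42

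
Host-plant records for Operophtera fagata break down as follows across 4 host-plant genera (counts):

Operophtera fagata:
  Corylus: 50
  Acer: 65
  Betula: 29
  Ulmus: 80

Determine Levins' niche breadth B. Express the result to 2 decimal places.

Proportions for Operophtera fagata (n=224): 50/224=0.2232, 65/224=0.2902, 29/224=0.1295, 80/224=0.3571
Σpᵢ² = 0.2232² + 0.2902² + 0.1295² + 0.3571² = 0.049818 + 0.084216 + 0.016770 + 0.127520 = 0.278324
B = 1 / 0.278324 = 3.5929

3.59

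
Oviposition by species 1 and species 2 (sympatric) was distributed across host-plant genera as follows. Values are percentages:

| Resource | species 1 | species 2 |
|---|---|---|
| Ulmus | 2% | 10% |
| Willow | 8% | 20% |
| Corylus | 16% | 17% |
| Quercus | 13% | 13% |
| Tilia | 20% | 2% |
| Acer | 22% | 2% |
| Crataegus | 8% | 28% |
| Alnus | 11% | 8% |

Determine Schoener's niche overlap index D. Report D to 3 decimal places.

Convert percentages to proportions (divide by 100).
Σ|p₁ᵢ − p₂ᵢ| = 0.08 + 0.12 + 0.01 + 0.00 + 0.18 + 0.20 + 0.20 + 0.03 = 0.82
D = 1 − ½ × 0.82 = 1 − 0.410 = 0.59000

0.590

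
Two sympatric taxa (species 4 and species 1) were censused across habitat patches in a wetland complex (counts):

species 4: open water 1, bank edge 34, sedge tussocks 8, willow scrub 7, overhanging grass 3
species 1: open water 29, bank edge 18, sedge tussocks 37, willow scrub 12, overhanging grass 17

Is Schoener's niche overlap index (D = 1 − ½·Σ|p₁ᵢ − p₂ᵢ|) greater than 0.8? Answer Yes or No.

No

Proportions for species 4 (n=53): 1/53=0.0189, 34/53=0.6415, 8/53=0.1509, 7/53=0.1321, 3/53=0.0566
Proportions for species 1 (n=113): 29/113=0.2566, 18/113=0.1593, 37/113=0.3274, 12/113=0.1062, 17/113=0.1504
Σ|p₁ᵢ − p₂ᵢ| = 0.2377 + 0.4822 + 0.1765 + 0.0259 + 0.0938 = 1.0161
D = 1 − ½ × 1.0161 = 1 − 0.50805 = 0.49195
D = 0.49195 < 0.8 → No.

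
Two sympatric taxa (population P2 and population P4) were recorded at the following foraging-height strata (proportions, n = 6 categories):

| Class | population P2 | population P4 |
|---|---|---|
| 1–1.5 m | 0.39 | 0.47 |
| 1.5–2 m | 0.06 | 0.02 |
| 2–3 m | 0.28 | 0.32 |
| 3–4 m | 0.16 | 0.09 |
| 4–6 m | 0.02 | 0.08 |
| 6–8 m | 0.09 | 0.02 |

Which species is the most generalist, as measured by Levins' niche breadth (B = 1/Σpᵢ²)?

Σp_P2ᵢ² = 0.39² + 0.06² + 0.28² + 0.16² + 0.02² + 0.09² = 0.1521 + 0.0036 + 0.0784 + 0.0256 + 0.0004 + 0.0081 = 0.2682
B_P2 = 1 / 0.2682 = 3.7286
Σp_P4ᵢ² = 0.47² + 0.02² + 0.32² + 0.09² + 0.08² + 0.02² = 0.2209 + 0.0004 + 0.1024 + 0.0081 + 0.0064 + 0.0004 = 0.3386
B_P4 = 1 / 0.3386 = 2.9533
Highest B → broadest niche (most generalist): population P2 (B = 3.73).

population P2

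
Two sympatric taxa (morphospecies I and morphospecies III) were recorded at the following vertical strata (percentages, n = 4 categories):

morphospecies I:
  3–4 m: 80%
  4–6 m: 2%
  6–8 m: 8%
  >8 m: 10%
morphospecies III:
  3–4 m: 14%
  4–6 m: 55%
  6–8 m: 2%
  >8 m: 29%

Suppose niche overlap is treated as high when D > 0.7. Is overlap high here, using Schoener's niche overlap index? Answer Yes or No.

Convert percentages to proportions (divide by 100).
Σ|p₁ᵢ − p₂ᵢ| = 0.66 + 0.53 + 0.06 + 0.19 = 1.44
D = 1 − ½ × 1.44 = 1 − 0.720 = 0.2800
D = 0.2800 < 0.7 → No.

No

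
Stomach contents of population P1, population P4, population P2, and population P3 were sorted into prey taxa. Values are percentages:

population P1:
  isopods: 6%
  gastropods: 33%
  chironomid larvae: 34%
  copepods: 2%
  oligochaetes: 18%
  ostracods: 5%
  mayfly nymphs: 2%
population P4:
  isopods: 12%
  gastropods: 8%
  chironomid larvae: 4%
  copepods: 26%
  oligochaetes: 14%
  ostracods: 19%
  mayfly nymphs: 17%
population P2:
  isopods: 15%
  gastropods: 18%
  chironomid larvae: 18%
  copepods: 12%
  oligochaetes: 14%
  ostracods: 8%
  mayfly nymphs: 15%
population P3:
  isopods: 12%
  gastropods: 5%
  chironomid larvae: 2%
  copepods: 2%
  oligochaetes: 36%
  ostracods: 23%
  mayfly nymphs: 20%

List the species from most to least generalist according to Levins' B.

Convert percentages to proportions (divide by 100).
Σp_P1ᵢ² = 0.06² + 0.33² + 0.34² + 0.02² + 0.18² + 0.05² + 0.02² = 0.0036 + 0.1089 + 0.1156 + 0.0004 + 0.0324 + 0.0025 + 0.0004 = 0.2638
B_P1 = 1 / 0.2638 = 3.7908
Σp_P4ᵢ² = 0.12² + 0.08² + 0.04² + 0.26² + 0.14² + 0.19² + 0.17² = 0.0144 + 0.0064 + 0.0016 + 0.0676 + 0.0196 + 0.0361 + 0.0289 = 0.1746
B_P4 = 1 / 0.1746 = 5.7274
Σp_P2ᵢ² = 0.15² + 0.18² + 0.18² + 0.12² + 0.14² + 0.08² + 0.15² = 0.0225 + 0.0324 + 0.0324 + 0.0144 + 0.0196 + 0.0064 + 0.0225 = 0.1502
B_P2 = 1 / 0.1502 = 6.6578
Σp_P3ᵢ² = 0.12² + 0.05² + 0.02² + 0.02² + 0.36² + 0.23² + 0.20² = 0.0144 + 0.0025 + 0.0004 + 0.0004 + 0.1296 + 0.0529 + 0.0400 = 0.2402
B_P3 = 1 / 0.2402 = 4.1632
Ranking by B (broadest → narrowest): population P2 (6.66) > population P4 (5.73) > population P3 (4.16) > population P1 (3.79)

population P2 > population P4 > population P3 > population P1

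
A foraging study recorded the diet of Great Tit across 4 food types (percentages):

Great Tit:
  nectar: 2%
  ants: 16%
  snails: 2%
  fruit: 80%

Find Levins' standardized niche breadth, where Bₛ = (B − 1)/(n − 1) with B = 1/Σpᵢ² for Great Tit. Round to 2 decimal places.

0.17

Convert percentages to proportions (divide by 100).
Σpᵢ² = 0.02² + 0.16² + 0.02² + 0.80² = 0.0004 + 0.0256 + 0.0004 + 0.6400 = 0.6664
B = 1 / 0.6664 = 1.5006
Bₛ = (B − 1)/(n − 1) = (1.5006 − 1)/(4 − 1) = 0.5006/3 = 0.1669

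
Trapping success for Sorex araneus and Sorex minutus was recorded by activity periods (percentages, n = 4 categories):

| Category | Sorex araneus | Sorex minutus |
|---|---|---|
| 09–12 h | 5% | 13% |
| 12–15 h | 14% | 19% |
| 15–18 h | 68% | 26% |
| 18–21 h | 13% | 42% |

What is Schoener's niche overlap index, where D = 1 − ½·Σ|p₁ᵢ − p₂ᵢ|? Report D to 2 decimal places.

Convert percentages to proportions (divide by 100).
Σ|p₁ᵢ − p₂ᵢ| = 0.08 + 0.05 + 0.42 + 0.29 = 0.84
D = 1 − ½ × 0.84 = 1 − 0.420 = 0.5800

0.58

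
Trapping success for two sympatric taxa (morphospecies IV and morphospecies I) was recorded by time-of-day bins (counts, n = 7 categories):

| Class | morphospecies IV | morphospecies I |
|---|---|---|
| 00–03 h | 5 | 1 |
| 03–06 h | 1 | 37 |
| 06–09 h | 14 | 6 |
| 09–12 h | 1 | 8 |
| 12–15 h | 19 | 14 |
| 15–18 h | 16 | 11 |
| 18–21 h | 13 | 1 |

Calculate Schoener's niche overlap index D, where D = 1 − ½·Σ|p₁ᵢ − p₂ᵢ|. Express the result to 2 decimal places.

Proportions for morphospecies IV (n=69): 5/69=0.0725, 1/69=0.0145, 14/69=0.2029, 1/69=0.0145, 19/69=0.2754, 16/69=0.2319, 13/69=0.1884
Proportions for morphospecies I (n=78): 1/78=0.0128, 37/78=0.4744, 6/78=0.0769, 8/78=0.1026, 14/78=0.1795, 11/78=0.1410, 1/78=0.0128
Σ|p₁ᵢ − p₂ᵢ| = 0.0597 + 0.4599 + 0.1260 + 0.0881 + 0.0959 + 0.0909 + 0.1756 = 1.0961
D = 1 − ½ × 1.0961 = 1 − 0.54805 = 0.45195

0.45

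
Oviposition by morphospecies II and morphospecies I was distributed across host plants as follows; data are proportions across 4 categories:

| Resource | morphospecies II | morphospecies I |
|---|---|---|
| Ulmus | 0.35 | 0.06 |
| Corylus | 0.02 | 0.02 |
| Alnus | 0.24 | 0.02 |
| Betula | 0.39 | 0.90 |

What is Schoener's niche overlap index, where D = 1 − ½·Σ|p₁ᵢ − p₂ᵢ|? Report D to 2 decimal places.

0.49

Σ|p₁ᵢ − p₂ᵢ| = 0.29 + 0.00 + 0.22 + 0.51 = 1.02
D = 1 − ½ × 1.02 = 1 − 0.510 = 0.4900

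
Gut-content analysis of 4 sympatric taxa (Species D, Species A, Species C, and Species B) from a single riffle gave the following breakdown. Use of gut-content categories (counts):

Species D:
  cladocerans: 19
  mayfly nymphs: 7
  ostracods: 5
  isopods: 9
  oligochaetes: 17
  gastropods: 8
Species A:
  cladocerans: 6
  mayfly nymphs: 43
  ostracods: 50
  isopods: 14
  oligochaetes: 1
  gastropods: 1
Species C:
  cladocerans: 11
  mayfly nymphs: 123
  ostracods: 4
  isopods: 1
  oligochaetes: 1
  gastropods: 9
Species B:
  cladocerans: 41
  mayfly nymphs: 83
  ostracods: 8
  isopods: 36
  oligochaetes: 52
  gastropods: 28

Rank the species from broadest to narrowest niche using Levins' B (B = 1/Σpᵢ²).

Proportions for Species D (n=65): 19/65=0.2923, 7/65=0.1077, 5/65=0.0769, 9/65=0.1385, 17/65=0.2615, 8/65=0.1231
Proportions for Species A (n=115): 6/115=0.0522, 43/115=0.3739, 50/115=0.4348, 14/115=0.1217, 1/115=0.0087, 1/115=0.0087
Proportions for Species C (n=149): 11/149=0.0738, 123/149=0.8255, 4/149=0.0268, 1/149=0.0067, 1/149=0.0067, 9/149=0.0604
Proportions for Species B (n=248): 41/248=0.1653, 83/248=0.3347, 8/248=0.0323, 36/248=0.1452, 52/248=0.2097, 28/248=0.1129
Σp_Dᵢ² = 0.2923² + 0.1077² + 0.0769² + 0.1385² + 0.2615² + 0.1231² = 0.085439 + 0.011599 + 0.005914 + 0.019182 + 0.068382 + 0.015154 = 0.205670
B_D = 1 / 0.205670 = 4.8622
Σp_Aᵢ² = 0.0522² + 0.3739² + 0.4348² + 0.1217² + 0.0087² + 0.0087² = 0.002725 + 0.139801 + 0.189051 + 0.014811 + 0.000076 + 0.000076 = 0.346540
B_A = 1 / 0.346540 = 2.8857
Σp_Cᵢ² = 0.0738² + 0.8255² + 0.0268² + 0.0067² + 0.0067² + 0.0604² = 0.005446 + 0.681450 + 0.000718 + 0.000045 + 0.000045 + 0.003648 = 0.691352
B_C = 1 / 0.691352 = 1.4464
Σp_Bᵢ² = 0.1653² + 0.3347² + 0.0323² + 0.1452² + 0.2097² + 0.1129² = 0.027324 + 0.112024 + 0.001043 + 0.021083 + 0.043974 + 0.012746 = 0.218194
B_B = 1 / 0.218194 = 4.5831
Ranking by B (broadest → narrowest): Species D (4.86) > Species B (4.58) > Species A (2.89) > Species C (1.45)

Species D > Species B > Species A > Species C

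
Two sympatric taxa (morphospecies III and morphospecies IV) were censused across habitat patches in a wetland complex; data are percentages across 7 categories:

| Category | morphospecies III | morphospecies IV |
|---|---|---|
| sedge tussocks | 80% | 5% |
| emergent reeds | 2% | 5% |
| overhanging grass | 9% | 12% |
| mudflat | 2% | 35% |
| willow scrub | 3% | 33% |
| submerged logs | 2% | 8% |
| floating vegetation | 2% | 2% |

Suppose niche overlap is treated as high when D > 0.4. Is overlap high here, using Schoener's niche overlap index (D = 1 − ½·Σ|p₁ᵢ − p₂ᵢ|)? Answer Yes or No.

No

Convert percentages to proportions (divide by 100).
Σ|p₁ᵢ − p₂ᵢ| = 0.75 + 0.03 + 0.03 + 0.33 + 0.30 + 0.06 + 0.00 = 1.50
D = 1 − ½ × 1.50 = 1 − 0.750 = 0.2500
D = 0.2500 < 0.4 → No.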